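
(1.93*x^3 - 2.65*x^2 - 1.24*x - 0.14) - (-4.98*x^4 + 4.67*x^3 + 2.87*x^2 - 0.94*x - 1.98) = 4.98*x^4 - 2.74*x^3 - 5.52*x^2 - 0.3*x + 1.84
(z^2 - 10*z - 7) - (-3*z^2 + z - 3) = 4*z^2 - 11*z - 4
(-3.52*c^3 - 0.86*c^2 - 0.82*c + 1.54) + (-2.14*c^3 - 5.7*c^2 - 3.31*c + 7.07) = -5.66*c^3 - 6.56*c^2 - 4.13*c + 8.61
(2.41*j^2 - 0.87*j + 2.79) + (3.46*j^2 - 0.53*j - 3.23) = 5.87*j^2 - 1.4*j - 0.44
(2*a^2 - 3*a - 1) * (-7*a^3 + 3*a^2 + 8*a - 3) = -14*a^5 + 27*a^4 + 14*a^3 - 33*a^2 + a + 3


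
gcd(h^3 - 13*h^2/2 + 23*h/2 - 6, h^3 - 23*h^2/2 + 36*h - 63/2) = h - 3/2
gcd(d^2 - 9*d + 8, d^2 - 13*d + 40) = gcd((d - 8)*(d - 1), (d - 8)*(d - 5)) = d - 8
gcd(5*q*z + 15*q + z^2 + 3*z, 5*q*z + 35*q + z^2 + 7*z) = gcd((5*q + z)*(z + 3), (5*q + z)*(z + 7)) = 5*q + z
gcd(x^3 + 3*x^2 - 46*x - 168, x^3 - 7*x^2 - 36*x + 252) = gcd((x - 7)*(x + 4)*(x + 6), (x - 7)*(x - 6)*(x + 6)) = x^2 - x - 42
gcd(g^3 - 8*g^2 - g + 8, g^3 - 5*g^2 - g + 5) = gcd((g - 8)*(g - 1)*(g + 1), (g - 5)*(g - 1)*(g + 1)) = g^2 - 1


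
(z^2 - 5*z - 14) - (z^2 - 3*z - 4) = -2*z - 10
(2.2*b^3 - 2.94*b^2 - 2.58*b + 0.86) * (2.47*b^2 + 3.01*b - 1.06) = 5.434*b^5 - 0.6398*b^4 - 17.554*b^3 - 2.5252*b^2 + 5.3234*b - 0.9116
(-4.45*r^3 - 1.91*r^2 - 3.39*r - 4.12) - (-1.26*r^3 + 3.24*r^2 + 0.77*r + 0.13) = -3.19*r^3 - 5.15*r^2 - 4.16*r - 4.25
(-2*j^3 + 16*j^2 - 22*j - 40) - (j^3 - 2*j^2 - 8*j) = -3*j^3 + 18*j^2 - 14*j - 40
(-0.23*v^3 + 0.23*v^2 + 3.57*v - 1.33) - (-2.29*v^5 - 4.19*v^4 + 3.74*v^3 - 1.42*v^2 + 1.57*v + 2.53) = 2.29*v^5 + 4.19*v^4 - 3.97*v^3 + 1.65*v^2 + 2.0*v - 3.86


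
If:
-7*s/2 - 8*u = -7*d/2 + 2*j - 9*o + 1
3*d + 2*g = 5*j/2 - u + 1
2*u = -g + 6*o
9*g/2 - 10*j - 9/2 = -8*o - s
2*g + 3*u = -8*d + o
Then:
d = 78*u/811 - 429/1622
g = 936/811 - 1520*u/811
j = 167/811 - 798*u/811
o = 17*u/811 + 156/811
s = -1276*u/811 - 281/1622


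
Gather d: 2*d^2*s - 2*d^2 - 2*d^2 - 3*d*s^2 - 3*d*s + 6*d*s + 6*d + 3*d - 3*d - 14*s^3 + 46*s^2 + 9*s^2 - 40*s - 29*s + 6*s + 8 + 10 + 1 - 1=d^2*(2*s - 4) + d*(-3*s^2 + 3*s + 6) - 14*s^3 + 55*s^2 - 63*s + 18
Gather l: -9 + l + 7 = l - 2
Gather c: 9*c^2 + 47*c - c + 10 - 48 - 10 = 9*c^2 + 46*c - 48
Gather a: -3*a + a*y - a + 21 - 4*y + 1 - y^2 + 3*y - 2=a*(y - 4) - y^2 - y + 20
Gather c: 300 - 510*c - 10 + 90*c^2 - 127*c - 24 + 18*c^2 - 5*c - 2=108*c^2 - 642*c + 264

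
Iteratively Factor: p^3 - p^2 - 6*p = (p - 3)*(p^2 + 2*p) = (p - 3)*(p + 2)*(p)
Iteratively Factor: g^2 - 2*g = (g - 2)*(g)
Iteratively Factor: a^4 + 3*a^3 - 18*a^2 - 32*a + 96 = (a - 3)*(a^3 + 6*a^2 - 32) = (a - 3)*(a + 4)*(a^2 + 2*a - 8) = (a - 3)*(a + 4)^2*(a - 2)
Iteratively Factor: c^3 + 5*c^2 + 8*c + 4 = (c + 1)*(c^2 + 4*c + 4) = (c + 1)*(c + 2)*(c + 2)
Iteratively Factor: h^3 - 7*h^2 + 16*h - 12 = (h - 3)*(h^2 - 4*h + 4) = (h - 3)*(h - 2)*(h - 2)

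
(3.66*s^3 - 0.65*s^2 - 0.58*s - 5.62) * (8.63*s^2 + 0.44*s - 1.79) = 31.5858*s^5 - 3.9991*s^4 - 11.8428*s^3 - 47.5923*s^2 - 1.4346*s + 10.0598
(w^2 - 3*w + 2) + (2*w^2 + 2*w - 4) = 3*w^2 - w - 2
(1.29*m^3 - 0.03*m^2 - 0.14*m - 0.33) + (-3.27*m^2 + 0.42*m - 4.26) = 1.29*m^3 - 3.3*m^2 + 0.28*m - 4.59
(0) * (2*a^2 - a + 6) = 0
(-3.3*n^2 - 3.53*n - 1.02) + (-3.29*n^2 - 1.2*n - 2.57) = -6.59*n^2 - 4.73*n - 3.59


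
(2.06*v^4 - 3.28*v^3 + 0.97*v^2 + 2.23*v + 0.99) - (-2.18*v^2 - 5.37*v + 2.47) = 2.06*v^4 - 3.28*v^3 + 3.15*v^2 + 7.6*v - 1.48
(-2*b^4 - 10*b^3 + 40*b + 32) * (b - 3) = -2*b^5 - 4*b^4 + 30*b^3 + 40*b^2 - 88*b - 96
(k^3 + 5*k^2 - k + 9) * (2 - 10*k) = -10*k^4 - 48*k^3 + 20*k^2 - 92*k + 18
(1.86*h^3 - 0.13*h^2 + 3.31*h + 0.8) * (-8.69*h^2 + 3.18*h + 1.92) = -16.1634*h^5 + 7.0445*h^4 - 25.6061*h^3 + 3.3242*h^2 + 8.8992*h + 1.536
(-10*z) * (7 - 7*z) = 70*z^2 - 70*z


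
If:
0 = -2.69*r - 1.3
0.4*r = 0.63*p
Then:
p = -0.31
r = -0.48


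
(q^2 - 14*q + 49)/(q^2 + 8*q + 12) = (q^2 - 14*q + 49)/(q^2 + 8*q + 12)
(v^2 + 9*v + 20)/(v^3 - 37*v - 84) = (v + 5)/(v^2 - 4*v - 21)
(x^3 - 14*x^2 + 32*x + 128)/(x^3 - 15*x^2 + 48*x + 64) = (x + 2)/(x + 1)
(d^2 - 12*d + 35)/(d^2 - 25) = (d - 7)/(d + 5)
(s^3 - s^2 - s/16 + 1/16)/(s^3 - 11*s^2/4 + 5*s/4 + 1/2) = (s - 1/4)/(s - 2)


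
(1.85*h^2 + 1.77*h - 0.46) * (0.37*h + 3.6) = 0.6845*h^3 + 7.3149*h^2 + 6.2018*h - 1.656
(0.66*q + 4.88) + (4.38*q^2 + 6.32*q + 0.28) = 4.38*q^2 + 6.98*q + 5.16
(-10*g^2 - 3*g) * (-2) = 20*g^2 + 6*g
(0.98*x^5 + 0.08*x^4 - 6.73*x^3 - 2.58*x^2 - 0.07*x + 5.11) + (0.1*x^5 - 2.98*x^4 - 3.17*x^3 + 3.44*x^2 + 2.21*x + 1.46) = 1.08*x^5 - 2.9*x^4 - 9.9*x^3 + 0.86*x^2 + 2.14*x + 6.57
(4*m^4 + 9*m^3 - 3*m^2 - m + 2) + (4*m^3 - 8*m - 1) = 4*m^4 + 13*m^3 - 3*m^2 - 9*m + 1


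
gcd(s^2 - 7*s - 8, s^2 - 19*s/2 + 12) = s - 8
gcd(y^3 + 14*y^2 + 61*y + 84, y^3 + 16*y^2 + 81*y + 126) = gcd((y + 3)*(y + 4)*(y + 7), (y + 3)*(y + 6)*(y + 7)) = y^2 + 10*y + 21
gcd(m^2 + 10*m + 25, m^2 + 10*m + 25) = m^2 + 10*m + 25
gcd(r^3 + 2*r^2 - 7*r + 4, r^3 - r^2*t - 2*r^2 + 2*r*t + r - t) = r^2 - 2*r + 1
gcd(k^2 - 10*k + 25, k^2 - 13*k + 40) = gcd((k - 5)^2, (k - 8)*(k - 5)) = k - 5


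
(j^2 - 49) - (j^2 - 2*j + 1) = 2*j - 50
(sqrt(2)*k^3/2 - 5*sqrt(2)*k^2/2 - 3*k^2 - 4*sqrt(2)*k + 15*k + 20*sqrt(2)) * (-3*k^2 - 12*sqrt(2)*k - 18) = -3*sqrt(2)*k^5/2 - 3*k^4 + 15*sqrt(2)*k^4/2 + 15*k^3 + 39*sqrt(2)*k^3 - 195*sqrt(2)*k^2 + 150*k^2 - 750*k + 72*sqrt(2)*k - 360*sqrt(2)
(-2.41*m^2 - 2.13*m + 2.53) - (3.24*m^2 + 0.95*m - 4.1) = -5.65*m^2 - 3.08*m + 6.63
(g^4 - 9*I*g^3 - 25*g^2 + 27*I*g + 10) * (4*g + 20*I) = 4*g^5 - 16*I*g^4 + 80*g^3 - 392*I*g^2 - 500*g + 200*I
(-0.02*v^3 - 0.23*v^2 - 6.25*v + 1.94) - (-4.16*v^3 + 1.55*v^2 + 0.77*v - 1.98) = 4.14*v^3 - 1.78*v^2 - 7.02*v + 3.92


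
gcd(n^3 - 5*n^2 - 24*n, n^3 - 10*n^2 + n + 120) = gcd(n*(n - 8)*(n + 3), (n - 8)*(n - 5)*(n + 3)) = n^2 - 5*n - 24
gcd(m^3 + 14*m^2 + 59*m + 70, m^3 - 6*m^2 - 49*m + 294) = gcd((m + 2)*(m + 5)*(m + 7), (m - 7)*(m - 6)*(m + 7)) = m + 7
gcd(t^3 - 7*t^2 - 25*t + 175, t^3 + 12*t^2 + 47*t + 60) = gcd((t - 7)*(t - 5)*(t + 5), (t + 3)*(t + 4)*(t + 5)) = t + 5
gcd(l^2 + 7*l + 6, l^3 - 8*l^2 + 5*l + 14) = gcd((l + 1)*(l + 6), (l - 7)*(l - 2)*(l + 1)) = l + 1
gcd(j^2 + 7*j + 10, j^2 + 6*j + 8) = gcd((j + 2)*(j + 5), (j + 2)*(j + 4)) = j + 2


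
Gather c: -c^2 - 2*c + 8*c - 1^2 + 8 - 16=-c^2 + 6*c - 9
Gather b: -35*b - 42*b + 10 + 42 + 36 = 88 - 77*b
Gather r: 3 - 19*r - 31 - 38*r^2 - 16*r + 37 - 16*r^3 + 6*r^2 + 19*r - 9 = -16*r^3 - 32*r^2 - 16*r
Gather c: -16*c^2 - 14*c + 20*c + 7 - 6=-16*c^2 + 6*c + 1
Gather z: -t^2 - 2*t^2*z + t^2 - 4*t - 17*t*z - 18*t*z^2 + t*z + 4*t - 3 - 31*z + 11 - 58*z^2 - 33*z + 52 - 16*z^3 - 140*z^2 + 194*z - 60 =-16*z^3 + z^2*(-18*t - 198) + z*(-2*t^2 - 16*t + 130)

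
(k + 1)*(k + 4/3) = k^2 + 7*k/3 + 4/3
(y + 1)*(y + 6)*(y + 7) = y^3 + 14*y^2 + 55*y + 42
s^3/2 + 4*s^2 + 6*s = s*(s/2 + 1)*(s + 6)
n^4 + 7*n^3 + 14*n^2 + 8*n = n*(n + 1)*(n + 2)*(n + 4)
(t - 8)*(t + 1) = t^2 - 7*t - 8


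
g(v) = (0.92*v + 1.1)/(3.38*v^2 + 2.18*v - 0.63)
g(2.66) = 0.12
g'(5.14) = -0.01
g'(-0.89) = 102.64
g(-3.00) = -0.07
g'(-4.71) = -0.01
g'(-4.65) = -0.01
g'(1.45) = -0.22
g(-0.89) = 2.63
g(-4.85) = -0.05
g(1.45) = 0.25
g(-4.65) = -0.05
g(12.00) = 0.02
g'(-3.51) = -0.01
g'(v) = (-6.76*v - 2.18)*(0.92*v + 1.1)/(3.38*v^2 + 2.18*v - 0.63)^2 + 0.92/(3.38*v^2 + 2.18*v - 0.63)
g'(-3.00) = -0.02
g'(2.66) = -0.05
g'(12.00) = -0.00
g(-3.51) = -0.06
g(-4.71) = -0.05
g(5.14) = 0.06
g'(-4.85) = -0.01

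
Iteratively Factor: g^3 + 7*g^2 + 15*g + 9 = (g + 3)*(g^2 + 4*g + 3) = (g + 3)^2*(g + 1)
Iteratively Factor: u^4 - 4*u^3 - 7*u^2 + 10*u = (u - 5)*(u^3 + u^2 - 2*u) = u*(u - 5)*(u^2 + u - 2) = u*(u - 5)*(u - 1)*(u + 2)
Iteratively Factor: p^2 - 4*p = (p - 4)*(p)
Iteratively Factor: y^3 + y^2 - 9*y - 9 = (y - 3)*(y^2 + 4*y + 3) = (y - 3)*(y + 3)*(y + 1)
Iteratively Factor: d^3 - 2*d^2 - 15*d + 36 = (d + 4)*(d^2 - 6*d + 9) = (d - 3)*(d + 4)*(d - 3)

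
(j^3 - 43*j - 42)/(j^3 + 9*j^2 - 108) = (j^2 - 6*j - 7)/(j^2 + 3*j - 18)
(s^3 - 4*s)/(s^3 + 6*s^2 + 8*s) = (s - 2)/(s + 4)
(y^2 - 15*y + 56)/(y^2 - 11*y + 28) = (y - 8)/(y - 4)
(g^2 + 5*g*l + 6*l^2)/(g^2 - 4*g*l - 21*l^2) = (g + 2*l)/(g - 7*l)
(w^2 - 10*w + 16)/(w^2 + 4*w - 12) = (w - 8)/(w + 6)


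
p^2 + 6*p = p*(p + 6)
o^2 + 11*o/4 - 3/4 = (o - 1/4)*(o + 3)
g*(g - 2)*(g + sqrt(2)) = g^3 - 2*g^2 + sqrt(2)*g^2 - 2*sqrt(2)*g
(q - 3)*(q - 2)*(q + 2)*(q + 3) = q^4 - 13*q^2 + 36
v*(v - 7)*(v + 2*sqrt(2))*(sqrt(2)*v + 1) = sqrt(2)*v^4 - 7*sqrt(2)*v^3 + 5*v^3 - 35*v^2 + 2*sqrt(2)*v^2 - 14*sqrt(2)*v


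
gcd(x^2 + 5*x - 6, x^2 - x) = x - 1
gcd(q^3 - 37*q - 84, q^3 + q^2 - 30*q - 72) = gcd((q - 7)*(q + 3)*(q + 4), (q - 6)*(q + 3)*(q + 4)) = q^2 + 7*q + 12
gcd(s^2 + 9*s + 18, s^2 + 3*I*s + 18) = 1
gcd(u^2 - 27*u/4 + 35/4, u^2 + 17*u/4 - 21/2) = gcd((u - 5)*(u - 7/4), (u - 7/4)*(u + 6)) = u - 7/4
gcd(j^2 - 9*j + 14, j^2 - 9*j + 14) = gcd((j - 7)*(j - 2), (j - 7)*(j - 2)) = j^2 - 9*j + 14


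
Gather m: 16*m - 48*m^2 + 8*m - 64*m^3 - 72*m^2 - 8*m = -64*m^3 - 120*m^2 + 16*m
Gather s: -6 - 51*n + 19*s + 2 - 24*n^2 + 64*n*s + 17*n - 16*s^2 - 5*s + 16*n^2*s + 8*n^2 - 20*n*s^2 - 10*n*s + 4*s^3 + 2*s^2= -16*n^2 - 34*n + 4*s^3 + s^2*(-20*n - 14) + s*(16*n^2 + 54*n + 14) - 4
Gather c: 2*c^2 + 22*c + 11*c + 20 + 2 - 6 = 2*c^2 + 33*c + 16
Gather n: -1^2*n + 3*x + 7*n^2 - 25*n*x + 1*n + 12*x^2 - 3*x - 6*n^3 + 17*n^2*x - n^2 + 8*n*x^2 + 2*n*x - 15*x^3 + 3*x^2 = -6*n^3 + n^2*(17*x + 6) + n*(8*x^2 - 23*x) - 15*x^3 + 15*x^2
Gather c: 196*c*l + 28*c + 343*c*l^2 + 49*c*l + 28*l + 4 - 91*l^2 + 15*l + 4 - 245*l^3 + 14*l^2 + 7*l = c*(343*l^2 + 245*l + 28) - 245*l^3 - 77*l^2 + 50*l + 8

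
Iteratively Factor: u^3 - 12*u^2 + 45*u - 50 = (u - 5)*(u^2 - 7*u + 10) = (u - 5)*(u - 2)*(u - 5)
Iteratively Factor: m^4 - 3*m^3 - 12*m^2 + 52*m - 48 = (m + 4)*(m^3 - 7*m^2 + 16*m - 12) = (m - 3)*(m + 4)*(m^2 - 4*m + 4) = (m - 3)*(m - 2)*(m + 4)*(m - 2)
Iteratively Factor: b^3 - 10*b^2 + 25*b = (b - 5)*(b^2 - 5*b) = b*(b - 5)*(b - 5)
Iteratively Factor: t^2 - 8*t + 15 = (t - 3)*(t - 5)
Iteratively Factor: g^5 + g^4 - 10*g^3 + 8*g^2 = (g)*(g^4 + g^3 - 10*g^2 + 8*g) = g*(g - 2)*(g^3 + 3*g^2 - 4*g) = g*(g - 2)*(g - 1)*(g^2 + 4*g) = g^2*(g - 2)*(g - 1)*(g + 4)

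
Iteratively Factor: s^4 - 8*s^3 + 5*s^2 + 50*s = (s + 2)*(s^3 - 10*s^2 + 25*s) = s*(s + 2)*(s^2 - 10*s + 25) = s*(s - 5)*(s + 2)*(s - 5)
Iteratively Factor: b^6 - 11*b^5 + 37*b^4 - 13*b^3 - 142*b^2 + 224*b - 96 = (b - 4)*(b^5 - 7*b^4 + 9*b^3 + 23*b^2 - 50*b + 24) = (b - 4)*(b - 1)*(b^4 - 6*b^3 + 3*b^2 + 26*b - 24) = (b - 4)*(b - 1)^2*(b^3 - 5*b^2 - 2*b + 24) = (b - 4)*(b - 1)^2*(b + 2)*(b^2 - 7*b + 12) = (b - 4)^2*(b - 1)^2*(b + 2)*(b - 3)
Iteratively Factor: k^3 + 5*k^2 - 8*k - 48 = (k - 3)*(k^2 + 8*k + 16) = (k - 3)*(k + 4)*(k + 4)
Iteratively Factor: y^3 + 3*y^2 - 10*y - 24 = (y + 4)*(y^2 - y - 6) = (y - 3)*(y + 4)*(y + 2)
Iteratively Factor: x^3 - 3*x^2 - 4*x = (x - 4)*(x^2 + x) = (x - 4)*(x + 1)*(x)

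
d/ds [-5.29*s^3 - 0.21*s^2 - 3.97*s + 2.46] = -15.87*s^2 - 0.42*s - 3.97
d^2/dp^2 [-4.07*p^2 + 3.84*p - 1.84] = -8.14000000000000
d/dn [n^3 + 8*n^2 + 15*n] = 3*n^2 + 16*n + 15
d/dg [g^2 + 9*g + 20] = 2*g + 9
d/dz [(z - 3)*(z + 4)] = 2*z + 1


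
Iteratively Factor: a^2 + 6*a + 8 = (a + 2)*(a + 4)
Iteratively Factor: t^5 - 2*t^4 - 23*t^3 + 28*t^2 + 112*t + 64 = (t - 4)*(t^4 + 2*t^3 - 15*t^2 - 32*t - 16) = (t - 4)*(t + 1)*(t^3 + t^2 - 16*t - 16) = (t - 4)^2*(t + 1)*(t^2 + 5*t + 4) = (t - 4)^2*(t + 1)^2*(t + 4)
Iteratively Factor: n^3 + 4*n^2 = (n)*(n^2 + 4*n) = n*(n + 4)*(n)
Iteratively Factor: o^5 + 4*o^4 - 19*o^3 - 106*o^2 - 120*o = (o + 4)*(o^4 - 19*o^2 - 30*o) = (o + 2)*(o + 4)*(o^3 - 2*o^2 - 15*o) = o*(o + 2)*(o + 4)*(o^2 - 2*o - 15) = o*(o + 2)*(o + 3)*(o + 4)*(o - 5)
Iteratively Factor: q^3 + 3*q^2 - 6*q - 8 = (q + 1)*(q^2 + 2*q - 8) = (q - 2)*(q + 1)*(q + 4)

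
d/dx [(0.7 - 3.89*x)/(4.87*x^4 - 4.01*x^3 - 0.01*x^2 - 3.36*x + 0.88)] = (56.8329*x^4 - 44.8338*x^3 + 8.3821*x^2 + 0.0139999999999993*x - 1.0712)/(23.7169*x^8 - 39.0574*x^7 + 15.9827*x^6 - 32.6462*x^5 + 35.5185*x^4 - 6.9904*x^3 + 11.272*x^2 - 5.9136*x + 0.7744)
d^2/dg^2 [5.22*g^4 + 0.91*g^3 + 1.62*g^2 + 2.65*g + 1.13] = 62.64*g^2 + 5.46*g + 3.24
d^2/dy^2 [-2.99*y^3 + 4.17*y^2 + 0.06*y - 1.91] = 8.34 - 17.94*y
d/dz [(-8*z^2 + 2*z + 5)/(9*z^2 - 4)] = 2*(-9*z^2 - 13*z - 4)/(81*z^4 - 72*z^2 + 16)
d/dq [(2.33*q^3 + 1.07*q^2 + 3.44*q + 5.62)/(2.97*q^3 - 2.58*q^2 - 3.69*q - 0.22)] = (-9.1893*q^4 - 37.629*q^3 - 46.6851*q^2 + 28.5284*q + 19.981)/(8.8209*q^6 - 15.3252*q^5 - 15.2622*q^4 + 17.7336*q^3 + 14.7513*q^2 + 1.6236*q + 0.0484)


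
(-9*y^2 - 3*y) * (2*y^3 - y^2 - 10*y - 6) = -18*y^5 + 3*y^4 + 93*y^3 + 84*y^2 + 18*y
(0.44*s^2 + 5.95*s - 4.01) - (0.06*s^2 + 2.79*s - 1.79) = 0.38*s^2 + 3.16*s - 2.22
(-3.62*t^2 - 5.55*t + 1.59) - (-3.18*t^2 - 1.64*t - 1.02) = -0.44*t^2 - 3.91*t + 2.61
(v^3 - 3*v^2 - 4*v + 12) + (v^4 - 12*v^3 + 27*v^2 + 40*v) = v^4 - 11*v^3 + 24*v^2 + 36*v + 12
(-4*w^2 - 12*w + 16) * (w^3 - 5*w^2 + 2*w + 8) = -4*w^5 + 8*w^4 + 68*w^3 - 136*w^2 - 64*w + 128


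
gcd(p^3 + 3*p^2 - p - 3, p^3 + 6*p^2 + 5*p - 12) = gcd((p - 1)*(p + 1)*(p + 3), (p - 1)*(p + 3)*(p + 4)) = p^2 + 2*p - 3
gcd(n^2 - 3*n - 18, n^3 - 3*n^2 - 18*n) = n^2 - 3*n - 18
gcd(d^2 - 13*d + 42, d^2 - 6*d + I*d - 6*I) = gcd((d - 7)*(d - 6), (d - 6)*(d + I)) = d - 6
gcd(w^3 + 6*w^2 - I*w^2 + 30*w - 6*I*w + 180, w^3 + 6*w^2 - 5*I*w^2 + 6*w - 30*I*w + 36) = w^2 + w*(6 - 6*I) - 36*I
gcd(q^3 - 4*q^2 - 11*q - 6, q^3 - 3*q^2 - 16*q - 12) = q^2 - 5*q - 6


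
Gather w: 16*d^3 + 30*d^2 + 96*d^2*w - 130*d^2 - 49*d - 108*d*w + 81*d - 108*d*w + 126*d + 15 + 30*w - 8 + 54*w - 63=16*d^3 - 100*d^2 + 158*d + w*(96*d^2 - 216*d + 84) - 56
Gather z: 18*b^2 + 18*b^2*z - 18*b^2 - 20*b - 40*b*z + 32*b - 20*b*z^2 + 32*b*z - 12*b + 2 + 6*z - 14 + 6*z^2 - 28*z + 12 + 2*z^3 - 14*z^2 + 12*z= 2*z^3 + z^2*(-20*b - 8) + z*(18*b^2 - 8*b - 10)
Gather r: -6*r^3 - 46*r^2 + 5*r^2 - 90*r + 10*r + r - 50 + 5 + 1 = -6*r^3 - 41*r^2 - 79*r - 44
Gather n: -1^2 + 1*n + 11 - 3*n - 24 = -2*n - 14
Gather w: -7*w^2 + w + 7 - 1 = -7*w^2 + w + 6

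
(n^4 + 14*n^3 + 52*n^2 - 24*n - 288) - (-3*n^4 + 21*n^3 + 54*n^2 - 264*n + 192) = 4*n^4 - 7*n^3 - 2*n^2 + 240*n - 480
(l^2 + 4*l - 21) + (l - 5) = l^2 + 5*l - 26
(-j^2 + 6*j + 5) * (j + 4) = -j^3 + 2*j^2 + 29*j + 20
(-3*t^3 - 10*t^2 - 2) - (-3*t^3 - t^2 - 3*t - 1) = -9*t^2 + 3*t - 1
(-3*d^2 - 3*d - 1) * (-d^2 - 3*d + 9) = 3*d^4 + 12*d^3 - 17*d^2 - 24*d - 9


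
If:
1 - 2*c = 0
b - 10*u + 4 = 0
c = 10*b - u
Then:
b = 1/11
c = 1/2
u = 9/22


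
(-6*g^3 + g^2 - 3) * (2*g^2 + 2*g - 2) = -12*g^5 - 10*g^4 + 14*g^3 - 8*g^2 - 6*g + 6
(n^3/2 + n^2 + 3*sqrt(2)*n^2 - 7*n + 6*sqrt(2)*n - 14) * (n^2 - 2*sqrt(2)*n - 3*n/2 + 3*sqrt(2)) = n^5/2 + n^4/4 + 2*sqrt(2)*n^4 - 41*n^3/2 + sqrt(2)*n^3 - 19*n^2/2 + 8*sqrt(2)*n^2 + 7*sqrt(2)*n + 57*n - 42*sqrt(2)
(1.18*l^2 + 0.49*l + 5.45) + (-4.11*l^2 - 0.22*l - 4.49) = -2.93*l^2 + 0.27*l + 0.96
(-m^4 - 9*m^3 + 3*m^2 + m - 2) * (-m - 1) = m^5 + 10*m^4 + 6*m^3 - 4*m^2 + m + 2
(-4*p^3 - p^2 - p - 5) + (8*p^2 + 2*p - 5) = -4*p^3 + 7*p^2 + p - 10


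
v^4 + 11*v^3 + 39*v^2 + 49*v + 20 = (v + 1)^2*(v + 4)*(v + 5)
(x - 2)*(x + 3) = x^2 + x - 6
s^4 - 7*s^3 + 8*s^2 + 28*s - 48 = (s - 4)*(s - 3)*(s - 2)*(s + 2)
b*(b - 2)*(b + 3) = b^3 + b^2 - 6*b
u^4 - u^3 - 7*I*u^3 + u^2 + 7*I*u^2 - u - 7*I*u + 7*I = (u - 1)*(u - 7*I)*(u - I)*(u + I)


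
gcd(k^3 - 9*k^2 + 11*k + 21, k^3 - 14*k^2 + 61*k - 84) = k^2 - 10*k + 21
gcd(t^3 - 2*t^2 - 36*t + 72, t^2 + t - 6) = t - 2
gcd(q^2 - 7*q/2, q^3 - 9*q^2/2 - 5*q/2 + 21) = q - 7/2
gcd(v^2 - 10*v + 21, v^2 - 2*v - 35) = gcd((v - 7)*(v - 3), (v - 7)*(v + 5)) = v - 7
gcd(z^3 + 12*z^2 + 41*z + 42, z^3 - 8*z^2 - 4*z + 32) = z + 2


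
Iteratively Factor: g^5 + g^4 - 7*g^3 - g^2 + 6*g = (g + 1)*(g^4 - 7*g^2 + 6*g) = (g + 1)*(g + 3)*(g^3 - 3*g^2 + 2*g) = g*(g + 1)*(g + 3)*(g^2 - 3*g + 2) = g*(g - 2)*(g + 1)*(g + 3)*(g - 1)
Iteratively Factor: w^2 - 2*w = (w)*(w - 2)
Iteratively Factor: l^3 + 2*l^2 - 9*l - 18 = (l + 2)*(l^2 - 9) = (l + 2)*(l + 3)*(l - 3)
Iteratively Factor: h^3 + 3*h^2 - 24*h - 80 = (h - 5)*(h^2 + 8*h + 16) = (h - 5)*(h + 4)*(h + 4)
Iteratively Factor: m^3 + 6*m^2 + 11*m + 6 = (m + 3)*(m^2 + 3*m + 2) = (m + 1)*(m + 3)*(m + 2)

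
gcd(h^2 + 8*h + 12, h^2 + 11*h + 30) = h + 6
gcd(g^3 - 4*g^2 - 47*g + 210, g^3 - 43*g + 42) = g^2 + g - 42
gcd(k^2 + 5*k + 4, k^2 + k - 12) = k + 4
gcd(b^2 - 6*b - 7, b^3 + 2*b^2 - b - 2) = b + 1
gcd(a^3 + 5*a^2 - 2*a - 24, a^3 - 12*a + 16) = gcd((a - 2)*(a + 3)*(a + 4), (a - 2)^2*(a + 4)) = a^2 + 2*a - 8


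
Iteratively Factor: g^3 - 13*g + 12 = (g - 3)*(g^2 + 3*g - 4) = (g - 3)*(g + 4)*(g - 1)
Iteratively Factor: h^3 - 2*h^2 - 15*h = (h)*(h^2 - 2*h - 15) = h*(h + 3)*(h - 5)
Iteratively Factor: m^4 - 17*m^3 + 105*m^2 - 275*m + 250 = (m - 2)*(m^3 - 15*m^2 + 75*m - 125) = (m - 5)*(m - 2)*(m^2 - 10*m + 25) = (m - 5)^2*(m - 2)*(m - 5)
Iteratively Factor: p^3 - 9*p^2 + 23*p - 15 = (p - 5)*(p^2 - 4*p + 3) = (p - 5)*(p - 1)*(p - 3)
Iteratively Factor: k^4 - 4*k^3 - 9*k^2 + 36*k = (k)*(k^3 - 4*k^2 - 9*k + 36) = k*(k + 3)*(k^2 - 7*k + 12) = k*(k - 4)*(k + 3)*(k - 3)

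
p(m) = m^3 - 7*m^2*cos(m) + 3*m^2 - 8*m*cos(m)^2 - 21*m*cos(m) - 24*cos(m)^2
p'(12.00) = -445.94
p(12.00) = 1011.29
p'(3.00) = 103.90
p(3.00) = 131.69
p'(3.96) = 34.01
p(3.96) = 214.99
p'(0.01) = -28.59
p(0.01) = -24.29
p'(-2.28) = 5.82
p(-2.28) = -6.18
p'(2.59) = 91.82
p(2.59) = 91.38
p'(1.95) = 75.42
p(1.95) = 38.41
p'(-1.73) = 16.25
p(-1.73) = 1.11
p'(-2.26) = 6.61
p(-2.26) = -6.06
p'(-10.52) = 750.69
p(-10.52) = -566.09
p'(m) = 7*m^2*sin(m) + 3*m^2 + 16*m*sin(m)*cos(m) + 21*m*sin(m) - 14*m*cos(m) + 6*m + 48*sin(m)*cos(m) - 8*cos(m)^2 - 21*cos(m)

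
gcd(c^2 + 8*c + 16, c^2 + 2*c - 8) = c + 4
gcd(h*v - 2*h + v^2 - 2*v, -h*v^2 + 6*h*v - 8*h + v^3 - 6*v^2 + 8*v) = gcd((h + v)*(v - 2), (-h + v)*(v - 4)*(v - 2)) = v - 2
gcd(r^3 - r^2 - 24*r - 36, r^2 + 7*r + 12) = r + 3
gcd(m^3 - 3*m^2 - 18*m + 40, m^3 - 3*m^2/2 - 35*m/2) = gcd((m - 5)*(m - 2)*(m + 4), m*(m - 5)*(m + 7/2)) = m - 5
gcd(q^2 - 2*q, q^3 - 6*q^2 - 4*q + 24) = q - 2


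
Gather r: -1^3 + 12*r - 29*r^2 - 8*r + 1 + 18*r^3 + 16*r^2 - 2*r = 18*r^3 - 13*r^2 + 2*r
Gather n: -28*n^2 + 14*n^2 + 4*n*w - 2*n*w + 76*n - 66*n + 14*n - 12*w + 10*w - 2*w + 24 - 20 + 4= -14*n^2 + n*(2*w + 24) - 4*w + 8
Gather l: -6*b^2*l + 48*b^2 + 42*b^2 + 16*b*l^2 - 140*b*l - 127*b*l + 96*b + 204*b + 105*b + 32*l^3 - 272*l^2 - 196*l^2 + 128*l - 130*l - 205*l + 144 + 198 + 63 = 90*b^2 + 405*b + 32*l^3 + l^2*(16*b - 468) + l*(-6*b^2 - 267*b - 207) + 405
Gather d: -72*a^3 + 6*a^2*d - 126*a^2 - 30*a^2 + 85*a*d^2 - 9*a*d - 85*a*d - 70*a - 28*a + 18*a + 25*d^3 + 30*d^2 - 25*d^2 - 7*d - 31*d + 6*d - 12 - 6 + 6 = -72*a^3 - 156*a^2 - 80*a + 25*d^3 + d^2*(85*a + 5) + d*(6*a^2 - 94*a - 32) - 12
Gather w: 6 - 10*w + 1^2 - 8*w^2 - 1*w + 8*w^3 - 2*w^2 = 8*w^3 - 10*w^2 - 11*w + 7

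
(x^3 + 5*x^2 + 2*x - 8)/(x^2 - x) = x + 6 + 8/x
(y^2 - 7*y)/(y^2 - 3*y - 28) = y/(y + 4)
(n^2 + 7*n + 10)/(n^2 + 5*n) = (n + 2)/n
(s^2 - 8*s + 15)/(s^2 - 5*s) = (s - 3)/s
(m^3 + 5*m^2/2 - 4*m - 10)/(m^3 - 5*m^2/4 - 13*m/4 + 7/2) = 2*(2*m^2 + 9*m + 10)/(4*m^2 + 3*m - 7)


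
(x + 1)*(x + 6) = x^2 + 7*x + 6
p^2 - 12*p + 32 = (p - 8)*(p - 4)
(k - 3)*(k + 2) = k^2 - k - 6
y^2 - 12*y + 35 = (y - 7)*(y - 5)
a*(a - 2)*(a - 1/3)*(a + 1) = a^4 - 4*a^3/3 - 5*a^2/3 + 2*a/3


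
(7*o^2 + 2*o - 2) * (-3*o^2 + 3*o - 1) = -21*o^4 + 15*o^3 + 5*o^2 - 8*o + 2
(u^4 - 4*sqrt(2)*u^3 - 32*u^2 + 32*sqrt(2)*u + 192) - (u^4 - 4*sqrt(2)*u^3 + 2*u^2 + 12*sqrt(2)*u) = -34*u^2 + 20*sqrt(2)*u + 192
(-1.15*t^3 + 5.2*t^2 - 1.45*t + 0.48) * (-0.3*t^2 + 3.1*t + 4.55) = 0.345*t^5 - 5.125*t^4 + 11.3225*t^3 + 19.021*t^2 - 5.1095*t + 2.184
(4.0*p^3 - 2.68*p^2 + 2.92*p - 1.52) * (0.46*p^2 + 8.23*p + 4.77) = 1.84*p^5 + 31.6872*p^4 - 1.63320000000001*p^3 + 10.5488*p^2 + 1.4188*p - 7.2504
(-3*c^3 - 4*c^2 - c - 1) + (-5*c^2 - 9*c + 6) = -3*c^3 - 9*c^2 - 10*c + 5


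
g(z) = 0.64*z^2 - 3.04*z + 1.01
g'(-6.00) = -10.72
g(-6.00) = 42.29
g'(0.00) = -3.04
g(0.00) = 1.01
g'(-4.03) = -8.20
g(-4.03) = 23.66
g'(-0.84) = -4.12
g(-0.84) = 4.02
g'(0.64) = -2.22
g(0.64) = -0.67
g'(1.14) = -1.58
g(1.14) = -1.62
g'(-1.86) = -5.42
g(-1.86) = 8.88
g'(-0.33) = -3.46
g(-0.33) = 2.08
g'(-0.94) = -4.24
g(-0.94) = 4.43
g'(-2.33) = -6.02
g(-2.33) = 11.57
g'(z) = 1.28*z - 3.04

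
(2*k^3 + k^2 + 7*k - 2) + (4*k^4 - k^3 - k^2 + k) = 4*k^4 + k^3 + 8*k - 2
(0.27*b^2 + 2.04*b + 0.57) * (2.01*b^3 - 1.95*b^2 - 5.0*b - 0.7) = 0.5427*b^5 + 3.5739*b^4 - 4.1823*b^3 - 11.5005*b^2 - 4.278*b - 0.399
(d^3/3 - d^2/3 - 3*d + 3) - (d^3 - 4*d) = -2*d^3/3 - d^2/3 + d + 3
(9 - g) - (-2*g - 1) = g + 10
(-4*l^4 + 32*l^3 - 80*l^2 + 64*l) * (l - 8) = -4*l^5 + 64*l^4 - 336*l^3 + 704*l^2 - 512*l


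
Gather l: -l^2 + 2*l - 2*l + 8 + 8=16 - l^2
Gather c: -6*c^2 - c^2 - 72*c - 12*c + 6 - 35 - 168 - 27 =-7*c^2 - 84*c - 224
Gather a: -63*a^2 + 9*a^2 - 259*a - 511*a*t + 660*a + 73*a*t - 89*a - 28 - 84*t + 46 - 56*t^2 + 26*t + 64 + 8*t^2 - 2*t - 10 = -54*a^2 + a*(312 - 438*t) - 48*t^2 - 60*t + 72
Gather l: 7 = 7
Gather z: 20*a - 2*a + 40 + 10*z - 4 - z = 18*a + 9*z + 36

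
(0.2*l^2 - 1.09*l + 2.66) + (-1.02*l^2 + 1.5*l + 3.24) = -0.82*l^2 + 0.41*l + 5.9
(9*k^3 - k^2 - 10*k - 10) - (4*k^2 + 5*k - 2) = 9*k^3 - 5*k^2 - 15*k - 8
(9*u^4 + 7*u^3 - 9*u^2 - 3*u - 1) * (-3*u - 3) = -27*u^5 - 48*u^4 + 6*u^3 + 36*u^2 + 12*u + 3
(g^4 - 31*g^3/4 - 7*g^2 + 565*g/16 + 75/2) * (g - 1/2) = g^5 - 33*g^4/4 - 25*g^3/8 + 621*g^2/16 + 635*g/32 - 75/4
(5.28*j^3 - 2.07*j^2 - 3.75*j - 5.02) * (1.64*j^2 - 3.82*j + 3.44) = 8.6592*j^5 - 23.5644*j^4 + 19.9206*j^3 - 1.0286*j^2 + 6.2764*j - 17.2688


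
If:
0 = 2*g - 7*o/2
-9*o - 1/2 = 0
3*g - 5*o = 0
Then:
No Solution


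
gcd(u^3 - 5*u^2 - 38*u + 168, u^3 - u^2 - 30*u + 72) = u^2 + 2*u - 24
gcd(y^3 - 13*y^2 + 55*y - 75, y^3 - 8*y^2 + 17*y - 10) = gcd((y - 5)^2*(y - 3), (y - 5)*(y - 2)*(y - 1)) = y - 5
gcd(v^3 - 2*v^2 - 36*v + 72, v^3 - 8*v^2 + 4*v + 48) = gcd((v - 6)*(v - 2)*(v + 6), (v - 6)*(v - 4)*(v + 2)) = v - 6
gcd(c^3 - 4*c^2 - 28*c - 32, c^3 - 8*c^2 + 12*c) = 1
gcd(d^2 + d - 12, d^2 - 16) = d + 4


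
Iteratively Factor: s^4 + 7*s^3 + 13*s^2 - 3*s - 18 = (s + 2)*(s^3 + 5*s^2 + 3*s - 9) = (s + 2)*(s + 3)*(s^2 + 2*s - 3) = (s + 2)*(s + 3)^2*(s - 1)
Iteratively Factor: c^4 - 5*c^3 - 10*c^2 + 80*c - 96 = (c - 4)*(c^3 - c^2 - 14*c + 24) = (c - 4)*(c + 4)*(c^2 - 5*c + 6) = (c - 4)*(c - 3)*(c + 4)*(c - 2)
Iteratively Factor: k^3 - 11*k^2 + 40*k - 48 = (k - 3)*(k^2 - 8*k + 16) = (k - 4)*(k - 3)*(k - 4)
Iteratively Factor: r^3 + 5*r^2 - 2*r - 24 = (r + 4)*(r^2 + r - 6) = (r + 3)*(r + 4)*(r - 2)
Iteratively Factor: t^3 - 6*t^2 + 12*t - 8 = (t - 2)*(t^2 - 4*t + 4) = (t - 2)^2*(t - 2)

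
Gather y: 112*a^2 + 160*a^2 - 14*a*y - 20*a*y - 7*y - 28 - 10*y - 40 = 272*a^2 + y*(-34*a - 17) - 68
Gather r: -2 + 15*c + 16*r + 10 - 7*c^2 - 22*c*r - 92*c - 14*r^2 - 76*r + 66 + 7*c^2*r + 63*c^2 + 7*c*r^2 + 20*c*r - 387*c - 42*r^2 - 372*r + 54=56*c^2 - 464*c + r^2*(7*c - 56) + r*(7*c^2 - 2*c - 432) + 128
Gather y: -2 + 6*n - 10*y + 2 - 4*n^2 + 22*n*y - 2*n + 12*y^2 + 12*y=-4*n^2 + 4*n + 12*y^2 + y*(22*n + 2)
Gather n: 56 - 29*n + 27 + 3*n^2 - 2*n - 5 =3*n^2 - 31*n + 78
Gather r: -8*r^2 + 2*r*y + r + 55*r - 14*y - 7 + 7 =-8*r^2 + r*(2*y + 56) - 14*y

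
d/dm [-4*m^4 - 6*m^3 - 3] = m^2*(-16*m - 18)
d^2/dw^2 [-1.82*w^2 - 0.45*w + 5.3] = -3.64000000000000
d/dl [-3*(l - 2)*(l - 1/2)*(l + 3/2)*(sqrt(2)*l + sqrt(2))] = 3*sqrt(2)*(-16*l^3 + 30*l + 5)/4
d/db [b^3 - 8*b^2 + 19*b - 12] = 3*b^2 - 16*b + 19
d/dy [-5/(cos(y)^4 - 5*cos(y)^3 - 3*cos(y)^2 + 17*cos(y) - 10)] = 5*(4*sin(y)^2 + 11*cos(y) + 13)*sin(y)/((cos(y) - 1)^3*(sin(y)^2 + 3*cos(y) + 9)^2)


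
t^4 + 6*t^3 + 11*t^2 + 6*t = t*(t + 1)*(t + 2)*(t + 3)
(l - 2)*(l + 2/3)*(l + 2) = l^3 + 2*l^2/3 - 4*l - 8/3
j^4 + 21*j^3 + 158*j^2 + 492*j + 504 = (j + 2)*(j + 6)^2*(j + 7)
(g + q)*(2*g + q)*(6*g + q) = 12*g^3 + 20*g^2*q + 9*g*q^2 + q^3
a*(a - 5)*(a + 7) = a^3 + 2*a^2 - 35*a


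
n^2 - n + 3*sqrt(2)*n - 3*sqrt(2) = (n - 1)*(n + 3*sqrt(2))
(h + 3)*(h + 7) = h^2 + 10*h + 21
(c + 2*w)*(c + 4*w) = c^2 + 6*c*w + 8*w^2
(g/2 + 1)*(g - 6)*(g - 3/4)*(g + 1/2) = g^4/2 - 17*g^3/8 - 91*g^2/16 + 9*g/4 + 9/4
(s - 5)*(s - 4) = s^2 - 9*s + 20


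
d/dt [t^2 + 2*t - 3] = 2*t + 2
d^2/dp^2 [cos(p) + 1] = -cos(p)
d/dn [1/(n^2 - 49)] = -2*n/(n^2 - 49)^2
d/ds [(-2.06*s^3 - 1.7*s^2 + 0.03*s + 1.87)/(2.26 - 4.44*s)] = (18.2928*s^3 - 6.4188*s^2 - 7.684*s + 8.3706)/(19.7136*s^2 - 20.0688*s + 5.1076)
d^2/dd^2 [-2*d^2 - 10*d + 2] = -4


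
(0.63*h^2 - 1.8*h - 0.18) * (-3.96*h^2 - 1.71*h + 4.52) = -2.4948*h^4 + 6.0507*h^3 + 6.6384*h^2 - 7.8282*h - 0.8136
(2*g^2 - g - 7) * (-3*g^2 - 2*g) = -6*g^4 - g^3 + 23*g^2 + 14*g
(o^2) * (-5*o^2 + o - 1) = -5*o^4 + o^3 - o^2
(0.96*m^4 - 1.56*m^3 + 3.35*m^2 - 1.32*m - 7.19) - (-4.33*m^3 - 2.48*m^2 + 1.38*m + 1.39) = 0.96*m^4 + 2.77*m^3 + 5.83*m^2 - 2.7*m - 8.58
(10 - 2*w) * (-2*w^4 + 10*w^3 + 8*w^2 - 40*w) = 4*w^5 - 40*w^4 + 84*w^3 + 160*w^2 - 400*w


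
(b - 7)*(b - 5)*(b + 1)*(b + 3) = b^4 - 8*b^3 - 10*b^2 + 104*b + 105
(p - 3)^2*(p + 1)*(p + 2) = p^4 - 3*p^3 - 7*p^2 + 15*p + 18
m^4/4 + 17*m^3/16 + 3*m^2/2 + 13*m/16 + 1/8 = (m/4 + 1/4)*(m + 1/4)*(m + 1)*(m + 2)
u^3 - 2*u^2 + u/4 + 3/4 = (u - 3/2)*(u - 1)*(u + 1/2)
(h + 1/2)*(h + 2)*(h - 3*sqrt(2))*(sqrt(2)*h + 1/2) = sqrt(2)*h^4 - 11*h^3/2 + 5*sqrt(2)*h^3/2 - 55*h^2/4 - sqrt(2)*h^2/2 - 11*h/2 - 15*sqrt(2)*h/4 - 3*sqrt(2)/2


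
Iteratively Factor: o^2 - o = (o - 1)*(o)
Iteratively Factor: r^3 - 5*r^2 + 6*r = (r - 2)*(r^2 - 3*r) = r*(r - 2)*(r - 3)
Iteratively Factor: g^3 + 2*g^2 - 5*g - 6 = (g + 1)*(g^2 + g - 6) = (g + 1)*(g + 3)*(g - 2)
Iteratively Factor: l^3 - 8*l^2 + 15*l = (l - 5)*(l^2 - 3*l) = l*(l - 5)*(l - 3)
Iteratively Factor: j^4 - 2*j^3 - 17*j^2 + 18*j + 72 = (j + 3)*(j^3 - 5*j^2 - 2*j + 24) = (j + 2)*(j + 3)*(j^2 - 7*j + 12) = (j - 3)*(j + 2)*(j + 3)*(j - 4)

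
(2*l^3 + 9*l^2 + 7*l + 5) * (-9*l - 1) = -18*l^4 - 83*l^3 - 72*l^2 - 52*l - 5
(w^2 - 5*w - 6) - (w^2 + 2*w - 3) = -7*w - 3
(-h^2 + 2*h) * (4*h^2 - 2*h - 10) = -4*h^4 + 10*h^3 + 6*h^2 - 20*h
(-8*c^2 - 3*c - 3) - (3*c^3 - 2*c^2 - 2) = -3*c^3 - 6*c^2 - 3*c - 1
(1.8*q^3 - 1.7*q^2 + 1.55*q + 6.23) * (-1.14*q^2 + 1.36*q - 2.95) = -2.052*q^5 + 4.386*q^4 - 9.389*q^3 + 0.0208000000000013*q^2 + 3.9003*q - 18.3785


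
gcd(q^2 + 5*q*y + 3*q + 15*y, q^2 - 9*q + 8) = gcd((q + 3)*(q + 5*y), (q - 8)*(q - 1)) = 1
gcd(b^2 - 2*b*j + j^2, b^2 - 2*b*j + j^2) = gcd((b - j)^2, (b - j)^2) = b^2 - 2*b*j + j^2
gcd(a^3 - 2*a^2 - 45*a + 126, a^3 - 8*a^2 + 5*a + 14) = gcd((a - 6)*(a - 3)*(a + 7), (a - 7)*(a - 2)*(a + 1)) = 1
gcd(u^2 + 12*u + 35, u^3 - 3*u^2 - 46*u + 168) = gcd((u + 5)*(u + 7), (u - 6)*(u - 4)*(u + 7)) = u + 7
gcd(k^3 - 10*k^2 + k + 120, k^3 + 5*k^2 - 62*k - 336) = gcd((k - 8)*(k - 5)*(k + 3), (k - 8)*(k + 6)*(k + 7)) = k - 8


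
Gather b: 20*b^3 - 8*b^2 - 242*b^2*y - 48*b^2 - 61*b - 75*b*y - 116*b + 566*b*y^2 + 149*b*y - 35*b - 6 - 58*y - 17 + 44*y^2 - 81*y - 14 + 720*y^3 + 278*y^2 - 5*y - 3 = 20*b^3 + b^2*(-242*y - 56) + b*(566*y^2 + 74*y - 212) + 720*y^3 + 322*y^2 - 144*y - 40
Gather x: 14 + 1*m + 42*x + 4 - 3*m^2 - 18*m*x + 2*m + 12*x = -3*m^2 + 3*m + x*(54 - 18*m) + 18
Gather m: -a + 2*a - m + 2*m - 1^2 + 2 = a + m + 1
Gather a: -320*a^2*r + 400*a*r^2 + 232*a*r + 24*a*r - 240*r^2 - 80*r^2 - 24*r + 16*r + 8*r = -320*a^2*r + a*(400*r^2 + 256*r) - 320*r^2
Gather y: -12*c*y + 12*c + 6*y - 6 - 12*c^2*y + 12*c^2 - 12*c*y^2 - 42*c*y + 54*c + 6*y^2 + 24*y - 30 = 12*c^2 + 66*c + y^2*(6 - 12*c) + y*(-12*c^2 - 54*c + 30) - 36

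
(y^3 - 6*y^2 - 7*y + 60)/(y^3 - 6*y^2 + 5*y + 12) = (y^2 - 2*y - 15)/(y^2 - 2*y - 3)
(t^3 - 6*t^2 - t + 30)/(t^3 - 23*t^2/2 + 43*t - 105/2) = 2*(t + 2)/(2*t - 7)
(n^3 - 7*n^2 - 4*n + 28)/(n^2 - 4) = n - 7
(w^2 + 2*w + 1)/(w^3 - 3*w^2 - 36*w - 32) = (w + 1)/(w^2 - 4*w - 32)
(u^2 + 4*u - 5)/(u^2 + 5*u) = (u - 1)/u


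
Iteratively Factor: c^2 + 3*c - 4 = (c - 1)*(c + 4)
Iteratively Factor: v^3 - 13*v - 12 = (v + 1)*(v^2 - v - 12) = (v - 4)*(v + 1)*(v + 3)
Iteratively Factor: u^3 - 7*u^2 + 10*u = (u - 2)*(u^2 - 5*u) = (u - 5)*(u - 2)*(u)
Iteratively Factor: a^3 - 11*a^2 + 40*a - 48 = (a - 4)*(a^2 - 7*a + 12) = (a - 4)*(a - 3)*(a - 4)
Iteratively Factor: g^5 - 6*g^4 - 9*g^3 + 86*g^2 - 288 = (g - 4)*(g^4 - 2*g^3 - 17*g^2 + 18*g + 72) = (g - 4)*(g + 2)*(g^3 - 4*g^2 - 9*g + 36) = (g - 4)*(g - 3)*(g + 2)*(g^2 - g - 12) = (g - 4)*(g - 3)*(g + 2)*(g + 3)*(g - 4)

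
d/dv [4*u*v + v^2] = 4*u + 2*v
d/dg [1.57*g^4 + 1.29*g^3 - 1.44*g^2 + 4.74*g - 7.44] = 6.28*g^3 + 3.87*g^2 - 2.88*g + 4.74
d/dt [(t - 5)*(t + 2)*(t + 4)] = 3*t^2 + 2*t - 22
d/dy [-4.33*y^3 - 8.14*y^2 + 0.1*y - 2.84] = -12.99*y^2 - 16.28*y + 0.1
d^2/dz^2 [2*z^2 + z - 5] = 4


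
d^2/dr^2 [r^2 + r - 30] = 2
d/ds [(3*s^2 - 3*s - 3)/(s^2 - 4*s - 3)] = 3*(-3*s^2 - 4*s - 1)/(s^4 - 8*s^3 + 10*s^2 + 24*s + 9)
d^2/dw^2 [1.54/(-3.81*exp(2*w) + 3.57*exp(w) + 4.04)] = (1.54*(7.62*exp(w) - 3.57)*(15.24*exp(w) - 7.14)*exp(w) + (23.4696*exp(w) - 5.4978)*(-3.81*exp(2*w) + 3.57*exp(w) + 4.04))*exp(w)/(-3.81*exp(2*w) + 3.57*exp(w) + 4.04)^3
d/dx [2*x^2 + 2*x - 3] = 4*x + 2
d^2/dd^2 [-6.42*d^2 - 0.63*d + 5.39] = -12.8400000000000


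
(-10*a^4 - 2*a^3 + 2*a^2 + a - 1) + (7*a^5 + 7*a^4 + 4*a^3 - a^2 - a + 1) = 7*a^5 - 3*a^4 + 2*a^3 + a^2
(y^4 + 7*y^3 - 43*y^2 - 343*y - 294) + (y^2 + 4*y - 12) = y^4 + 7*y^3 - 42*y^2 - 339*y - 306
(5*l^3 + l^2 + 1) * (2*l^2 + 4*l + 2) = 10*l^5 + 22*l^4 + 14*l^3 + 4*l^2 + 4*l + 2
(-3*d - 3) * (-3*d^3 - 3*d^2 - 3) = 9*d^4 + 18*d^3 + 9*d^2 + 9*d + 9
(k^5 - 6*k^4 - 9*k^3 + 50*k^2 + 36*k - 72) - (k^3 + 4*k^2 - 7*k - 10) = k^5 - 6*k^4 - 10*k^3 + 46*k^2 + 43*k - 62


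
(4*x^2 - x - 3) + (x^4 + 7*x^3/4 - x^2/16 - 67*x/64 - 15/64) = x^4 + 7*x^3/4 + 63*x^2/16 - 131*x/64 - 207/64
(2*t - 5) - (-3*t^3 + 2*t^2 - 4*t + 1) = 3*t^3 - 2*t^2 + 6*t - 6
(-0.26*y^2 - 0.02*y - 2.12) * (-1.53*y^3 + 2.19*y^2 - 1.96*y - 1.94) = 0.3978*y^5 - 0.5388*y^4 + 3.7094*y^3 - 4.0992*y^2 + 4.194*y + 4.1128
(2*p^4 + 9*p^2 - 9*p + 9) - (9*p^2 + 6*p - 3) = 2*p^4 - 15*p + 12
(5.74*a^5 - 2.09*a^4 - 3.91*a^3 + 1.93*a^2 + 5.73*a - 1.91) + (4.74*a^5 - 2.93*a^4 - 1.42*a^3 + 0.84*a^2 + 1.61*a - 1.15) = 10.48*a^5 - 5.02*a^4 - 5.33*a^3 + 2.77*a^2 + 7.34*a - 3.06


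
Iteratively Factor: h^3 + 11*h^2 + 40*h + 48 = (h + 3)*(h^2 + 8*h + 16) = (h + 3)*(h + 4)*(h + 4)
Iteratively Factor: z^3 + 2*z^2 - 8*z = (z + 4)*(z^2 - 2*z) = (z - 2)*(z + 4)*(z)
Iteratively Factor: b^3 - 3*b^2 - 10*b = (b + 2)*(b^2 - 5*b) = b*(b + 2)*(b - 5)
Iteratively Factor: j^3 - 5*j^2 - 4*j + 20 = (j + 2)*(j^2 - 7*j + 10) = (j - 5)*(j + 2)*(j - 2)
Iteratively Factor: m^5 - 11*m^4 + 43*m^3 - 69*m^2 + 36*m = (m - 3)*(m^4 - 8*m^3 + 19*m^2 - 12*m) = (m - 4)*(m - 3)*(m^3 - 4*m^2 + 3*m) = (m - 4)*(m - 3)*(m - 1)*(m^2 - 3*m) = m*(m - 4)*(m - 3)*(m - 1)*(m - 3)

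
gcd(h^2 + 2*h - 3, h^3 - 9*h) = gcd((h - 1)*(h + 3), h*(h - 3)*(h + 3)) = h + 3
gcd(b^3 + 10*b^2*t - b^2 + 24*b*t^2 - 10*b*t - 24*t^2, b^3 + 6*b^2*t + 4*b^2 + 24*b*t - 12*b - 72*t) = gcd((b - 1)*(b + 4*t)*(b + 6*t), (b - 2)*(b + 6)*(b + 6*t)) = b + 6*t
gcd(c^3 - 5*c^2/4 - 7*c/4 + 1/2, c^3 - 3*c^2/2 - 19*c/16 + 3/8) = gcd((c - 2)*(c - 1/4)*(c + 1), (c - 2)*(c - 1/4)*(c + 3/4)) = c^2 - 9*c/4 + 1/2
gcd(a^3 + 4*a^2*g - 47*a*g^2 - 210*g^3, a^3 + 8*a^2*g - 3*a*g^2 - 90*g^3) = a^2 + 11*a*g + 30*g^2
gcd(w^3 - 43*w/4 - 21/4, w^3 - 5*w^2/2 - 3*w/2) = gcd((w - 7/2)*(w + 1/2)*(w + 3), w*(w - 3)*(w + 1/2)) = w + 1/2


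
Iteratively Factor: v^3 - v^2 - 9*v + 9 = (v - 3)*(v^2 + 2*v - 3) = (v - 3)*(v - 1)*(v + 3)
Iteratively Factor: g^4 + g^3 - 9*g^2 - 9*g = (g + 3)*(g^3 - 2*g^2 - 3*g) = g*(g + 3)*(g^2 - 2*g - 3) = g*(g + 1)*(g + 3)*(g - 3)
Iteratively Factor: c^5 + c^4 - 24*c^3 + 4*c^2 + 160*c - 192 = (c + 4)*(c^4 - 3*c^3 - 12*c^2 + 52*c - 48) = (c + 4)^2*(c^3 - 7*c^2 + 16*c - 12) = (c - 2)*(c + 4)^2*(c^2 - 5*c + 6) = (c - 2)^2*(c + 4)^2*(c - 3)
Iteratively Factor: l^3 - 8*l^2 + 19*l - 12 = (l - 1)*(l^2 - 7*l + 12) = (l - 4)*(l - 1)*(l - 3)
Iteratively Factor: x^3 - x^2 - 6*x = (x - 3)*(x^2 + 2*x) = (x - 3)*(x + 2)*(x)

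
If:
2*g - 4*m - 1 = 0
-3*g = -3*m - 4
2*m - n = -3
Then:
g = 13/6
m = 5/6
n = 14/3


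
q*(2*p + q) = 2*p*q + q^2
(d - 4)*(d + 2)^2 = d^3 - 12*d - 16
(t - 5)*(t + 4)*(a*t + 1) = a*t^3 - a*t^2 - 20*a*t + t^2 - t - 20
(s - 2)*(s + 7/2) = s^2 + 3*s/2 - 7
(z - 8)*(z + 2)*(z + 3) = z^3 - 3*z^2 - 34*z - 48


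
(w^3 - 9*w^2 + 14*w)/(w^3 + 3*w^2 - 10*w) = (w - 7)/(w + 5)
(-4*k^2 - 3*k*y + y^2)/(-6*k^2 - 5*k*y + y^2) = (-4*k + y)/(-6*k + y)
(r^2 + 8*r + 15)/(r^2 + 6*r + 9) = (r + 5)/(r + 3)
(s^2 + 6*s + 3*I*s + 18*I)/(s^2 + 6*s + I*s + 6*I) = (s + 3*I)/(s + I)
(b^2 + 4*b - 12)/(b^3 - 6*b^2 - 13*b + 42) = (b + 6)/(b^2 - 4*b - 21)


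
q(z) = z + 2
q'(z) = 1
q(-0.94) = 1.06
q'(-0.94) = 1.00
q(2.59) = 4.59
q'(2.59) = 1.00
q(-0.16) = 1.84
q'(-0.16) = 1.00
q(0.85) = 2.85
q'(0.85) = 1.00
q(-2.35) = -0.35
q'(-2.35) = 1.00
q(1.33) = 3.33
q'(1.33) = 1.00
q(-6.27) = -4.27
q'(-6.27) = 1.00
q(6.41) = 8.41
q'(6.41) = 1.00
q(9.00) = 11.00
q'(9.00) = 1.00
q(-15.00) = -13.00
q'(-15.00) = 1.00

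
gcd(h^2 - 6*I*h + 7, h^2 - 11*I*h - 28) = h - 7*I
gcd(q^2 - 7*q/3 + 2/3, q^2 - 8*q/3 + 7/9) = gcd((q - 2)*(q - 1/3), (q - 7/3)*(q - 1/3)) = q - 1/3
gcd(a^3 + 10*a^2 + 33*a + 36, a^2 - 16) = a + 4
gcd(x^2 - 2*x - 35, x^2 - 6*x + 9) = 1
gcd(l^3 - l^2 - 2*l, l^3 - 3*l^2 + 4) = l^2 - l - 2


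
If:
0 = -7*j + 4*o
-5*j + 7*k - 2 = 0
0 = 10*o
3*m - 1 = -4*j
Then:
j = 0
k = 2/7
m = 1/3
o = 0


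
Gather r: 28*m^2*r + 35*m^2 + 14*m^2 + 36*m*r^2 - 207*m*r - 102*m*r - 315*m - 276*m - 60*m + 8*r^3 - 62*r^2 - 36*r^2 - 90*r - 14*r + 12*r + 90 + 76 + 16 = 49*m^2 - 651*m + 8*r^3 + r^2*(36*m - 98) + r*(28*m^2 - 309*m - 92) + 182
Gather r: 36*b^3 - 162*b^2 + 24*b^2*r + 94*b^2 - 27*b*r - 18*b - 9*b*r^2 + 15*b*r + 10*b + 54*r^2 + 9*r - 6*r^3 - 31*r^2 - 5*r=36*b^3 - 68*b^2 - 8*b - 6*r^3 + r^2*(23 - 9*b) + r*(24*b^2 - 12*b + 4)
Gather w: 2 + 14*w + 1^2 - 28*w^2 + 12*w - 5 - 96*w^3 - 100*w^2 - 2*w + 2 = -96*w^3 - 128*w^2 + 24*w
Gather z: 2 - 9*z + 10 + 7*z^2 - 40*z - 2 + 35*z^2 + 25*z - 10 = 42*z^2 - 24*z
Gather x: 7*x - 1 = 7*x - 1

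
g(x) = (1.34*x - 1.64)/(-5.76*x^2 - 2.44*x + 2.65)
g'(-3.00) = 0.07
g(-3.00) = 0.14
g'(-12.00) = 0.00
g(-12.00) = 0.02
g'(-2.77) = 0.09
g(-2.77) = 0.15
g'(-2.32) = 0.16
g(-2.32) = 0.21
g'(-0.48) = 1.67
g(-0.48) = -0.92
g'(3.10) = 0.00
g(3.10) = -0.04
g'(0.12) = -0.50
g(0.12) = -0.65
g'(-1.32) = 2.19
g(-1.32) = 0.82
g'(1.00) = -0.38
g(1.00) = 0.05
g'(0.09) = -0.37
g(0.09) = -0.64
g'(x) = (1.34*x - 1.64)*(11.52*x + 2.44)/(-5.76*x^2 - 2.44*x + 2.65)^2 + 1.34/(-5.76*x^2 - 2.44*x + 2.65) = (7.7184*x^2 - 18.8928*x - 0.4506)/(33.1776*x^4 + 28.1088*x^3 - 24.5744*x^2 - 12.932*x + 7.0225)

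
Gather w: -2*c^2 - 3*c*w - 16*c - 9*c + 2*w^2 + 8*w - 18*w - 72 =-2*c^2 - 25*c + 2*w^2 + w*(-3*c - 10) - 72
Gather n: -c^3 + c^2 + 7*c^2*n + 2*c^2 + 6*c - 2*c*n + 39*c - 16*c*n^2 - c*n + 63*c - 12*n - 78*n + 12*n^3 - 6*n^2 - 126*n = -c^3 + 3*c^2 + 108*c + 12*n^3 + n^2*(-16*c - 6) + n*(7*c^2 - 3*c - 216)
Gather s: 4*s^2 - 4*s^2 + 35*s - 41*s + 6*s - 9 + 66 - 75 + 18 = 0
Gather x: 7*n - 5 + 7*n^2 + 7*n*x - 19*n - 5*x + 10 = 7*n^2 - 12*n + x*(7*n - 5) + 5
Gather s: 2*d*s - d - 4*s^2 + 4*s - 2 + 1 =-d - 4*s^2 + s*(2*d + 4) - 1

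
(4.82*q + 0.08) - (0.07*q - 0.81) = 4.75*q + 0.89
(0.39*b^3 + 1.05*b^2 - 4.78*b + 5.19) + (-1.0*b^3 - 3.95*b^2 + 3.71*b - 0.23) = -0.61*b^3 - 2.9*b^2 - 1.07*b + 4.96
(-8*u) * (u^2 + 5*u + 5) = -8*u^3 - 40*u^2 - 40*u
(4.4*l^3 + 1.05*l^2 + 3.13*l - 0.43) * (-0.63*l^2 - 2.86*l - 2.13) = -2.772*l^5 - 13.2455*l^4 - 14.3469*l^3 - 10.9174*l^2 - 5.4371*l + 0.9159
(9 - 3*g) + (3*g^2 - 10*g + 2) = 3*g^2 - 13*g + 11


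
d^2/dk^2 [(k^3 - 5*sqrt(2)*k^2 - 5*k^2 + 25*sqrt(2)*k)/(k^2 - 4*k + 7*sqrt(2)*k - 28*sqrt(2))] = 8*(3*sqrt(2)*k^3 + 41*k^3 - 504*k^2 - 21*sqrt(2)*k^2 + 2226*k - 3360 + 490*sqrt(2))/(k^6 - 12*k^5 + 21*sqrt(2)*k^5 - 252*sqrt(2)*k^4 + 342*k^4 - 3592*k^3 + 1694*sqrt(2)*k^3 - 9576*sqrt(2)*k^2 + 14112*k^2 - 18816*k + 32928*sqrt(2)*k - 43904*sqrt(2))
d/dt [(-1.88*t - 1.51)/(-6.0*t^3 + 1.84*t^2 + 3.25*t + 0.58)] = (-22.56*t^3 - 23.7208*t^2 + 5.5568*t + 3.8171)/(36.0*t^6 - 22.08*t^5 - 35.6144*t^4 + 5.0*t^3 + 12.6969*t^2 + 3.77*t + 0.3364)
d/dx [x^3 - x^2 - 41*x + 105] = 3*x^2 - 2*x - 41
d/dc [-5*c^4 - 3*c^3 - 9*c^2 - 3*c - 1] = -20*c^3 - 9*c^2 - 18*c - 3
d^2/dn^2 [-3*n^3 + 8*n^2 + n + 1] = 16 - 18*n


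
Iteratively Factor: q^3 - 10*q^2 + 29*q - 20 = (q - 5)*(q^2 - 5*q + 4) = (q - 5)*(q - 4)*(q - 1)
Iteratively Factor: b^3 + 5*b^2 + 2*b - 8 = (b + 4)*(b^2 + b - 2) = (b - 1)*(b + 4)*(b + 2)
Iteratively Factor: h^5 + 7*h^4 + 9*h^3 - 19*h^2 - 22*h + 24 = (h + 2)*(h^4 + 5*h^3 - h^2 - 17*h + 12) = (h + 2)*(h + 4)*(h^3 + h^2 - 5*h + 3) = (h - 1)*(h + 2)*(h + 4)*(h^2 + 2*h - 3) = (h - 1)*(h + 2)*(h + 3)*(h + 4)*(h - 1)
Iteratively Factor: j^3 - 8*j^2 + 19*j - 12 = (j - 4)*(j^2 - 4*j + 3) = (j - 4)*(j - 1)*(j - 3)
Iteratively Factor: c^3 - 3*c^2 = (c)*(c^2 - 3*c) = c*(c - 3)*(c)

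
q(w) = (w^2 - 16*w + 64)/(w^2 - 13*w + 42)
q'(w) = (13 - 2*w)*(w^2 - 16*w + 64)/(w^2 - 13*w + 42)^2 + (2*w - 16)/(w^2 - 13*w + 42) = (3*w^2 - 44*w + 160)/(w^4 - 26*w^3 + 253*w^2 - 1092*w + 1764)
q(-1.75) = 1.40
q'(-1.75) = 0.05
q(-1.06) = 1.44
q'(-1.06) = 0.06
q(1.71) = 1.74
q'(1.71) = 0.18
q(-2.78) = 1.35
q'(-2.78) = 0.04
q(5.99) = 400.01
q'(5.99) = 39999.02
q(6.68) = -8.01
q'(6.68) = -1.12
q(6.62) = -8.08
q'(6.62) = 3.48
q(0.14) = 1.54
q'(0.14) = 0.10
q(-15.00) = 1.15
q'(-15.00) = 0.01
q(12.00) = 0.53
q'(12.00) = 0.07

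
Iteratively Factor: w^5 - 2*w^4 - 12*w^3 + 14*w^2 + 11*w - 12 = (w - 1)*(w^4 - w^3 - 13*w^2 + w + 12) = (w - 1)*(w + 1)*(w^3 - 2*w^2 - 11*w + 12) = (w - 1)^2*(w + 1)*(w^2 - w - 12) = (w - 1)^2*(w + 1)*(w + 3)*(w - 4)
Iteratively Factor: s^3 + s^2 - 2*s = (s - 1)*(s^2 + 2*s) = s*(s - 1)*(s + 2)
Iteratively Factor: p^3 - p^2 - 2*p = (p - 2)*(p^2 + p) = p*(p - 2)*(p + 1)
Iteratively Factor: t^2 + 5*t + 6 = (t + 3)*(t + 2)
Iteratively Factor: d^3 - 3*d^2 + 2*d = (d - 2)*(d^2 - d) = d*(d - 2)*(d - 1)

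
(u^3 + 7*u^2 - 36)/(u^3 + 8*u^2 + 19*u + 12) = (u^2 + 4*u - 12)/(u^2 + 5*u + 4)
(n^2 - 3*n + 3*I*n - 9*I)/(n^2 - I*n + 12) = (n - 3)/(n - 4*I)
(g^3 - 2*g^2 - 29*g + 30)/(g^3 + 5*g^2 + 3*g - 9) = (g^2 - g - 30)/(g^2 + 6*g + 9)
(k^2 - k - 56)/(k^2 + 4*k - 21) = (k - 8)/(k - 3)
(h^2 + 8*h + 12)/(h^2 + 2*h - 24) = (h + 2)/(h - 4)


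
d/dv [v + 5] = 1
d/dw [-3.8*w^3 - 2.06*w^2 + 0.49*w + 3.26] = -11.4*w^2 - 4.12*w + 0.49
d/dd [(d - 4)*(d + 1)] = 2*d - 3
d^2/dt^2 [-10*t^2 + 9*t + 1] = -20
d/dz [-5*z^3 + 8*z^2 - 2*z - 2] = -15*z^2 + 16*z - 2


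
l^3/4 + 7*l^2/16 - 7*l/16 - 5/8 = (l/4 + 1/4)*(l - 5/4)*(l + 2)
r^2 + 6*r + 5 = (r + 1)*(r + 5)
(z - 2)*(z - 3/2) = z^2 - 7*z/2 + 3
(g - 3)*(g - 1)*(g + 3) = g^3 - g^2 - 9*g + 9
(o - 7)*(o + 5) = o^2 - 2*o - 35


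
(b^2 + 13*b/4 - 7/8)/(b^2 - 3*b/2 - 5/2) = (-8*b^2 - 26*b + 7)/(4*(-2*b^2 + 3*b + 5))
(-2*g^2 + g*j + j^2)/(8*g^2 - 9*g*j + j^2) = (-2*g - j)/(8*g - j)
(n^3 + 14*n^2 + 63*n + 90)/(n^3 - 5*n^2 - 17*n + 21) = (n^2 + 11*n + 30)/(n^2 - 8*n + 7)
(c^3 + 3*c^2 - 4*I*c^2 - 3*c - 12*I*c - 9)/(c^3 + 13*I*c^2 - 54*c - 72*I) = (c^3 + c^2*(3 - 4*I) + c*(-3 - 12*I) - 9)/(c^3 + 13*I*c^2 - 54*c - 72*I)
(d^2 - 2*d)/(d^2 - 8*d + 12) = d/(d - 6)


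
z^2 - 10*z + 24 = (z - 6)*(z - 4)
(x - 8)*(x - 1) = x^2 - 9*x + 8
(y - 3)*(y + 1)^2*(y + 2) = y^4 + y^3 - 7*y^2 - 13*y - 6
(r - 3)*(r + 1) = r^2 - 2*r - 3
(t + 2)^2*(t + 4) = t^3 + 8*t^2 + 20*t + 16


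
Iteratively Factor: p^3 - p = (p - 1)*(p^2 + p) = p*(p - 1)*(p + 1)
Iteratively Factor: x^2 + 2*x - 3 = (x - 1)*(x + 3)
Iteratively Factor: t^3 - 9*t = (t + 3)*(t^2 - 3*t) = (t - 3)*(t + 3)*(t)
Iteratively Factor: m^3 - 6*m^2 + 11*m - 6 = (m - 2)*(m^2 - 4*m + 3) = (m - 2)*(m - 1)*(m - 3)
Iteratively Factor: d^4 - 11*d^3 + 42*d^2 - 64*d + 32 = (d - 2)*(d^3 - 9*d^2 + 24*d - 16) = (d - 4)*(d - 2)*(d^2 - 5*d + 4) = (d - 4)^2*(d - 2)*(d - 1)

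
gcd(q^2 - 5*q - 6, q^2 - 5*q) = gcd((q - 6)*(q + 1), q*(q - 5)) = 1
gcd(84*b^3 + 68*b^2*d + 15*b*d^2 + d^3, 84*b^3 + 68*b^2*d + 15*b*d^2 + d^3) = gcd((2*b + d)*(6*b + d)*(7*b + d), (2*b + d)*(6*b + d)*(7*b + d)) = 84*b^3 + 68*b^2*d + 15*b*d^2 + d^3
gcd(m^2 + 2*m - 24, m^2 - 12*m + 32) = m - 4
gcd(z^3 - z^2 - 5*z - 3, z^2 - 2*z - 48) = 1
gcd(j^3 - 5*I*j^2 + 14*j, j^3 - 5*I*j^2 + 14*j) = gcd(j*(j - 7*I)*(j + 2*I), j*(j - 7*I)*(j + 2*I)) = j^3 - 5*I*j^2 + 14*j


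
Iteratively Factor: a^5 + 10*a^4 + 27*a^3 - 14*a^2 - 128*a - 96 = (a + 1)*(a^4 + 9*a^3 + 18*a^2 - 32*a - 96) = (a + 1)*(a + 3)*(a^3 + 6*a^2 - 32) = (a + 1)*(a + 3)*(a + 4)*(a^2 + 2*a - 8) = (a - 2)*(a + 1)*(a + 3)*(a + 4)*(a + 4)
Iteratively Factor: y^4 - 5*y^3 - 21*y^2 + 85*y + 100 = (y - 5)*(y^3 - 21*y - 20) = (y - 5)^2*(y^2 + 5*y + 4) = (y - 5)^2*(y + 1)*(y + 4)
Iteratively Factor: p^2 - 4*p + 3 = (p - 3)*(p - 1)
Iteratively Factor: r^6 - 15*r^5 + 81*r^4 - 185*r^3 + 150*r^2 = (r)*(r^5 - 15*r^4 + 81*r^3 - 185*r^2 + 150*r) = r^2*(r^4 - 15*r^3 + 81*r^2 - 185*r + 150) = r^2*(r - 2)*(r^3 - 13*r^2 + 55*r - 75) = r^2*(r - 5)*(r - 2)*(r^2 - 8*r + 15) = r^2*(r - 5)*(r - 3)*(r - 2)*(r - 5)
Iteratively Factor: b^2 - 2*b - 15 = (b + 3)*(b - 5)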